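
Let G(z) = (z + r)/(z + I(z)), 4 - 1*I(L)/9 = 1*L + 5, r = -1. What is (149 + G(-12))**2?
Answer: 167702500/7569 ≈ 22157.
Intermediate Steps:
I(L) = -9 - 9*L (I(L) = 36 - 9*(1*L + 5) = 36 - 9*(L + 5) = 36 - 9*(5 + L) = 36 + (-45 - 9*L) = -9 - 9*L)
G(z) = (-1 + z)/(-9 - 8*z) (G(z) = (z - 1)/(z + (-9 - 9*z)) = (-1 + z)/(-9 - 8*z))
(149 + G(-12))**2 = (149 + (1 - 1*(-12))/(9 + 8*(-12)))**2 = (149 + (1 + 12)/(9 - 96))**2 = (149 + 13/(-87))**2 = (149 - 1/87*13)**2 = (149 - 13/87)**2 = (12950/87)**2 = 167702500/7569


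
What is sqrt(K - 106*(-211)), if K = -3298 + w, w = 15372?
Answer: 2*sqrt(8610) ≈ 185.58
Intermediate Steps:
K = 12074 (K = -3298 + 15372 = 12074)
sqrt(K - 106*(-211)) = sqrt(12074 - 106*(-211)) = sqrt(12074 + 22366) = sqrt(34440) = 2*sqrt(8610)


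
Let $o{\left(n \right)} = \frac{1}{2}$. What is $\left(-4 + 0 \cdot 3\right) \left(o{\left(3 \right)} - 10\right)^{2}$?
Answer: $-361$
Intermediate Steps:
$o{\left(n \right)} = \frac{1}{2}$
$\left(-4 + 0 \cdot 3\right) \left(o{\left(3 \right)} - 10\right)^{2} = \left(-4 + 0 \cdot 3\right) \left(\frac{1}{2} - 10\right)^{2} = \left(-4 + 0\right) \left(- \frac{19}{2}\right)^{2} = \left(-4\right) \frac{361}{4} = -361$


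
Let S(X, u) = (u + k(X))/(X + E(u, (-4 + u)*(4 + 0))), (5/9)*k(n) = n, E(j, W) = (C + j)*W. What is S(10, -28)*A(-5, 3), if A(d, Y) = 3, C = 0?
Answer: -5/599 ≈ -0.0083472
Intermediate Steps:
E(j, W) = W*j (E(j, W) = (0 + j)*W = j*W = W*j)
k(n) = 9*n/5
S(X, u) = (u + 9*X/5)/(X + u*(-16 + 4*u)) (S(X, u) = (u + 9*X/5)/(X + ((-4 + u)*(4 + 0))*u) = (u + 9*X/5)/(X + ((-4 + u)*4)*u) = (u + 9*X/5)/(X + (-16 + 4*u)*u) = (u + 9*X/5)/(X + u*(-16 + 4*u)))
S(10, -28)*A(-5, 3) = ((-28 + (9/5)*10)/(10 + 4*(-28)*(-4 - 28)))*3 = ((-28 + 18)/(10 + 4*(-28)*(-32)))*3 = (-10/(10 + 3584))*3 = (-10/3594)*3 = ((1/3594)*(-10))*3 = -5/1797*3 = -5/599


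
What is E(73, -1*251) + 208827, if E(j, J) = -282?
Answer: 208545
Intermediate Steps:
E(73, -1*251) + 208827 = -282 + 208827 = 208545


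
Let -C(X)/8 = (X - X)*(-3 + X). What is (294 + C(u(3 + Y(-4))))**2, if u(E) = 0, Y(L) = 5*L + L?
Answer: 86436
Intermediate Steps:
Y(L) = 6*L
C(X) = 0 (C(X) = -8*(X - X)*(-3 + X) = -0*(-3 + X) = -8*0 = 0)
(294 + C(u(3 + Y(-4))))**2 = (294 + 0)**2 = 294**2 = 86436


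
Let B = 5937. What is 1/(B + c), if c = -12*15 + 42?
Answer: 1/5799 ≈ 0.00017244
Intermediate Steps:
c = -138 (c = -180 + 42 = -138)
1/(B + c) = 1/(5937 - 138) = 1/5799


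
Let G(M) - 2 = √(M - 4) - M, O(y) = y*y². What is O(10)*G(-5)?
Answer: 7000 + 3000*I ≈ 7000.0 + 3000.0*I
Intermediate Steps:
O(y) = y³
G(M) = 2 + √(-4 + M) - M (G(M) = 2 + (√(M - 4) - M) = 2 + (√(-4 + M) - M) = 2 + √(-4 + M) - M)
O(10)*G(-5) = 10³*(2 + √(-4 - 5) - 1*(-5)) = 1000*(2 + √(-9) + 5) = 1000*(2 + 3*I + 5) = 1000*(7 + 3*I) = 7000 + 3000*I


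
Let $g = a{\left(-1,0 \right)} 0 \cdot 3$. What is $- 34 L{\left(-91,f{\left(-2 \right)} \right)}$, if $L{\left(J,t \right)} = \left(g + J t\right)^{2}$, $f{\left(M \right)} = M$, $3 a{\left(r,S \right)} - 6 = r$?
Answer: $-1126216$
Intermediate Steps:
$a{\left(r,S \right)} = 2 + \frac{r}{3}$
$g = 0$ ($g = \left(2 + \frac{1}{3} \left(-1\right)\right) 0 \cdot 3 = \left(2 - \frac{1}{3}\right) 0 \cdot 3 = \frac{5}{3} \cdot 0 \cdot 3 = 0 \cdot 3 = 0$)
$L{\left(J,t \right)} = J^{2} t^{2}$ ($L{\left(J,t \right)} = \left(0 + J t\right)^{2} = \left(J t\right)^{2} = J^{2} t^{2}$)
$- 34 L{\left(-91,f{\left(-2 \right)} \right)} = - 34 \left(-91\right)^{2} \left(-2\right)^{2} = - 34 \cdot 8281 \cdot 4 = \left(-34\right) 33124 = -1126216$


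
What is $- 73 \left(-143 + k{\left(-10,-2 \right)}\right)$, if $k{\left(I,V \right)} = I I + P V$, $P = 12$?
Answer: $4891$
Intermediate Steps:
$k{\left(I,V \right)} = I^{2} + 12 V$ ($k{\left(I,V \right)} = I I + 12 V = I^{2} + 12 V$)
$- 73 \left(-143 + k{\left(-10,-2 \right)}\right) = - 73 \left(-143 + \left(\left(-10\right)^{2} + 12 \left(-2\right)\right)\right) = - 73 \left(-143 + \left(100 - 24\right)\right) = - 73 \left(-143 + 76\right) = \left(-73\right) \left(-67\right) = 4891$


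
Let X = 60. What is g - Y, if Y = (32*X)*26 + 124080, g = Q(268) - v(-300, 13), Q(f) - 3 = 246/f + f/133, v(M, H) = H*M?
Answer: -3031416463/17822 ≈ -1.7009e+5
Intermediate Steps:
Q(f) = 3 + 246/f + f/133 (Q(f) = 3 + (246/f + f/133) = 3 + 246/f + f/133)
g = 69611537/17822 (g = (3 + 246/268 + (1/133)*268) - 13*(-300) = (3 + 246*(1/268) + 268/133) - 1*(-3900) = (3 + 123/134 + 268/133) + 3900 = 105737/17822 + 3900 = 69611537/17822 ≈ 3905.9)
Y = 174000 (Y = (32*60)*26 + 124080 = 1920*26 + 124080 = 49920 + 124080 = 174000)
g - Y = 69611537/17822 - 1*174000 = 69611537/17822 - 174000 = -3031416463/17822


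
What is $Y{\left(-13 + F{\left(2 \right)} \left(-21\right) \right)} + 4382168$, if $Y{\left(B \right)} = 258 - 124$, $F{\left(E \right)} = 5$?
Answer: $4382302$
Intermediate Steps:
$Y{\left(B \right)} = 134$
$Y{\left(-13 + F{\left(2 \right)} \left(-21\right) \right)} + 4382168 = 134 + 4382168 = 4382302$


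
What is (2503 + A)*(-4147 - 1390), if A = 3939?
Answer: -35669354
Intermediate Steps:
(2503 + A)*(-4147 - 1390) = (2503 + 3939)*(-4147 - 1390) = 6442*(-5537) = -35669354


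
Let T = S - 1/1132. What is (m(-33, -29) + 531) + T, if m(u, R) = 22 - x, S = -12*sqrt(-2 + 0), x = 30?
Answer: 592035/1132 - 12*I*sqrt(2) ≈ 523.0 - 16.971*I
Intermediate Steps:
S = -12*I*sqrt(2) ≈ -16.971*I
m(u, R) = -8 (m(u, R) = 22 - 1*30 = 22 - 30 = -8)
T = -1/1132 - 12*I*sqrt(2) (T = -12*I*sqrt(2) - 1/1132 = -1/1132 - 12*I*sqrt(2) ≈ -0.00088339 - 16.971*I)
(m(-33, -29) + 531) + T = (-8 + 531) + (-1/1132 - 12*I*sqrt(2)) = 523 + (-1/1132 - 12*I*sqrt(2)) = 592035/1132 - 12*I*sqrt(2)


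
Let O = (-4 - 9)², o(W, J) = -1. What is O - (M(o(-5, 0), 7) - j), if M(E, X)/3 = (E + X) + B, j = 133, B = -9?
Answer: 311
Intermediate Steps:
M(E, X) = -27 + 3*E + 3*X (M(E, X) = 3*((E + X) - 9) = 3*(-9 + E + X) = -27 + 3*E + 3*X)
O = 169 (O = (-13)² = 169)
O - (M(o(-5, 0), 7) - j) = 169 - ((-27 + 3*(-1) + 3*7) - 1*133) = 169 - ((-27 - 3 + 21) - 133) = 169 - (-9 - 133) = 169 - 1*(-142) = 169 + 142 = 311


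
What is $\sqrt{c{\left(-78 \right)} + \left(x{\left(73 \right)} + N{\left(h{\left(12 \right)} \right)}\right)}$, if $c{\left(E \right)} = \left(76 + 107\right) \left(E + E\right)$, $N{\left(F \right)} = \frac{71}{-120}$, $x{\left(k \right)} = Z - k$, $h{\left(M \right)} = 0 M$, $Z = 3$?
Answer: $\frac{i \sqrt{103026930}}{60} \approx 169.17 i$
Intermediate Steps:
$h{\left(M \right)} = 0$
$x{\left(k \right)} = 3 - k$
$N{\left(F \right)} = - \frac{71}{120}$ ($N{\left(F \right)} = 71 \left(- \frac{1}{120}\right) = - \frac{71}{120}$)
$c{\left(E \right)} = 366 E$ ($c{\left(E \right)} = 183 \cdot 2 E = 366 E$)
$\sqrt{c{\left(-78 \right)} + \left(x{\left(73 \right)} + N{\left(h{\left(12 \right)} \right)}\right)} = \sqrt{366 \left(-78\right) + \left(\left(3 - 73\right) - \frac{71}{120}\right)} = \sqrt{-28548 + \left(\left(3 - 73\right) - \frac{71}{120}\right)} = \sqrt{-28548 - \frac{8471}{120}} = \sqrt{- \frac{3434231}{120}} = \frac{i \sqrt{103026930}}{60}$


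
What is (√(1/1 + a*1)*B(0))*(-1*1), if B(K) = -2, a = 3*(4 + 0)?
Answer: 2*√13 ≈ 7.2111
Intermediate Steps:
a = 12 (a = 3*4 = 12)
(√(1/1 + a*1)*B(0))*(-1*1) = (√(1/1 + 12*1)*(-2))*(-1*1) = (√(1 + 12)*(-2))*(-1) = (√13*(-2))*(-1) = -2*√13*(-1) = 2*√13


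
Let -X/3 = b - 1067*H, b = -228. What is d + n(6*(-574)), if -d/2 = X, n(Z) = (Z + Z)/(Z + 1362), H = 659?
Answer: -1464438094/347 ≈ -4.2203e+6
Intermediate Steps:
n(Z) = 2*Z/(1362 + Z) (n(Z) = (2*Z)/(1362 + Z) = 2*Z/(1362 + Z))
X = 2110143 (X = -3*(-228 - 1067*659) = -3*(-228 - 703153) = -3*(-703381) = 2110143)
d = -4220286 (d = -2*2110143 = -4220286)
d + n(6*(-574)) = -4220286 + 2*(6*(-574))/(1362 + 6*(-574)) = -4220286 + 2*(-3444)/(1362 - 3444) = -4220286 + 2*(-3444)/(-2082) = -4220286 + 2*(-3444)*(-1/2082) = -4220286 + 1148/347 = -1464438094/347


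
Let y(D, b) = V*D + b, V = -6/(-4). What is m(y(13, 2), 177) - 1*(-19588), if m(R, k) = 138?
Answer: 19726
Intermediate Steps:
V = 3/2 (V = -6*(-¼) = 3/2 ≈ 1.5000)
y(D, b) = b + 3*D/2 (y(D, b) = 3*D/2 + b = b + 3*D/2)
m(y(13, 2), 177) - 1*(-19588) = 138 - 1*(-19588) = 138 + 19588 = 19726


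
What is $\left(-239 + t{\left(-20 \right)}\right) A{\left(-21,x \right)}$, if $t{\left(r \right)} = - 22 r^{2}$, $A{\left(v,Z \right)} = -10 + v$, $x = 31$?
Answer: $280209$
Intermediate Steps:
$\left(-239 + t{\left(-20 \right)}\right) A{\left(-21,x \right)} = \left(-239 - 22 \left(-20\right)^{2}\right) \left(-10 - 21\right) = \left(-239 - 8800\right) \left(-31\right) = \left(-9039\right) \left(-31\right) = 280209$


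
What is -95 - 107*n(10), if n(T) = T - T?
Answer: -95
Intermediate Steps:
n(T) = 0
-95 - 107*n(10) = -95 - 107*0 = -95 + 0 = -95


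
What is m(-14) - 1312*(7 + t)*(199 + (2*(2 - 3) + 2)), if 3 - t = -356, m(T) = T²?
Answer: -95558012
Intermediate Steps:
t = 359 (t = 3 - 1*(-356) = 3 + 356 = 359)
m(-14) - 1312*(7 + t)*(199 + (2*(2 - 3) + 2)) = (-14)² - 1312*(7 + 359)*(199 + (2*(2 - 3) + 2)) = 196 - 480192*(199 + (2*(-1) + 2)) = 196 - 480192*(199 + (-2 + 2)) = 196 - 480192*(199 + 0) = 196 - 480192*199 = 196 - 1312*72834 = 196 - 95558208 = -95558012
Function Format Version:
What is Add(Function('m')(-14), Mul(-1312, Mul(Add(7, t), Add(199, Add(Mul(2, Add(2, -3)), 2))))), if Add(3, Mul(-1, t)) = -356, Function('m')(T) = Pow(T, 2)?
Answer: -95558012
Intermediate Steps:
t = 359 (t = Add(3, Mul(-1, -356)) = Add(3, 356) = 359)
Add(Function('m')(-14), Mul(-1312, Mul(Add(7, t), Add(199, Add(Mul(2, Add(2, -3)), 2))))) = Add(Pow(-14, 2), Mul(-1312, Mul(Add(7, 359), Add(199, Add(Mul(2, Add(2, -3)), 2))))) = Add(196, Mul(-1312, Mul(366, Add(199, Add(Mul(2, -1), 2))))) = Add(196, Mul(-1312, Mul(366, Add(199, Add(-2, 2))))) = Add(196, Mul(-1312, Mul(366, Add(199, 0)))) = Add(196, Mul(-1312, Mul(366, 199))) = Add(196, Mul(-1312, 72834)) = Add(196, -95558208) = -95558012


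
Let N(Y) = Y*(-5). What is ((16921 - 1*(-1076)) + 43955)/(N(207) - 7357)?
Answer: -7744/1049 ≈ -7.3823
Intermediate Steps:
N(Y) = -5*Y
((16921 - 1*(-1076)) + 43955)/(N(207) - 7357) = ((16921 - 1*(-1076)) + 43955)/(-5*207 - 7357) = ((16921 + 1076) + 43955)/(-1035 - 7357) = (17997 + 43955)/(-8392) = 61952*(-1/8392) = -7744/1049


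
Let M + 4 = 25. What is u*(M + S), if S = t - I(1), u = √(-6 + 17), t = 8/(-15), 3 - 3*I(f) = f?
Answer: 99*√11/5 ≈ 65.669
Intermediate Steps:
I(f) = 1 - f/3
t = -8/15 (t = 8*(-1/15) = -8/15 ≈ -0.53333)
u = √11 ≈ 3.3166
M = 21 (M = -4 + 25 = 21)
S = -6/5 (S = -8/15 - (1 - ⅓*1) = -8/15 - (1 - ⅓) = -8/15 - 1*⅔ = -8/15 - ⅔ = -6/5 ≈ -1.2000)
u*(M + S) = √11*(21 - 6/5) = √11*(99/5) = 99*√11/5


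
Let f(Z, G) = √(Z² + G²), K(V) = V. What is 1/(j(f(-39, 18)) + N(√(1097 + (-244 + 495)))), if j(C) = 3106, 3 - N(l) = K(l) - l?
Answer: 1/3109 ≈ 0.00032165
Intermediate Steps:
f(Z, G) = √(G² + Z²)
N(l) = 3 (N(l) = 3 - (l - l) = 3 - 1*0 = 3 + 0 = 3)
1/(j(f(-39, 18)) + N(√(1097 + (-244 + 495)))) = 1/(3106 + 3) = 1/3109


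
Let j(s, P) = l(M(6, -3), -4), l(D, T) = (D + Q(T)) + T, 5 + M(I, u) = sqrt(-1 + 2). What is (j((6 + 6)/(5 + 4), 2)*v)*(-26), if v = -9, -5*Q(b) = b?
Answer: -8424/5 ≈ -1684.8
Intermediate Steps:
M(I, u) = -4 (M(I, u) = -5 + sqrt(-1 + 2) = -5 + sqrt(1) = -5 + 1 = -4)
Q(b) = -b/5
l(D, T) = D + 4*T/5 (l(D, T) = (D - T/5) + T = D + 4*T/5)
j(s, P) = -36/5 (j(s, P) = -4 + (4/5)*(-4) = -4 - 16/5 = -36/5)
(j((6 + 6)/(5 + 4), 2)*v)*(-26) = -36/5*(-9)*(-26) = (324/5)*(-26) = -8424/5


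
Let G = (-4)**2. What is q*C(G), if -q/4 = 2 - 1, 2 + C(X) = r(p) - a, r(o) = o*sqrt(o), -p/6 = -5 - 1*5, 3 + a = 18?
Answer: 68 - 480*sqrt(15) ≈ -1791.0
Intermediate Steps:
a = 15 (a = -3 + 18 = 15)
p = 60 (p = -6*(-5 - 1*5) = -6*(-5 - 5) = -6*(-10) = 60)
r(o) = o**(3/2)
G = 16
C(X) = -17 + 120*sqrt(15) (C(X) = -2 + (60**(3/2) - 1*15) = -2 + (120*sqrt(15) - 15) = -2 + (-15 + 120*sqrt(15)) = -17 + 120*sqrt(15))
q = -4 (q = -4*(2 - 1) = -4*1 = -4)
q*C(G) = -4*(-17 + 120*sqrt(15)) = 68 - 480*sqrt(15)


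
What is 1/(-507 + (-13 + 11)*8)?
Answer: -1/523 ≈ -0.0019120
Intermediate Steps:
1/(-507 + (-13 + 11)*8) = 1/(-507 - 2*8) = 1/(-507 - 16) = 1/(-523) = -1/523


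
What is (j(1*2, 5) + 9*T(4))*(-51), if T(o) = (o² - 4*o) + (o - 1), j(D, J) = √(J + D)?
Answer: -1377 - 51*√7 ≈ -1511.9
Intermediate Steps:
j(D, J) = √(D + J)
T(o) = -1 + o² - 3*o (T(o) = (o² - 4*o) + (-1 + o) = -1 + o² - 3*o)
(j(1*2, 5) + 9*T(4))*(-51) = (√(1*2 + 5) + 9*(-1 + 4² - 3*4))*(-51) = (√(2 + 5) + 9*(-1 + 16 - 12))*(-51) = (√7 + 9*3)*(-51) = (√7 + 27)*(-51) = (27 + √7)*(-51) = -1377 - 51*√7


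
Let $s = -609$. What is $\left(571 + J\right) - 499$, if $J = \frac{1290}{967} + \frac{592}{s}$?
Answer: $\frac{42614162}{588903} \approx 72.362$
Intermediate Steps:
$J = \frac{213146}{588903}$ ($J = \frac{1290}{967} + \frac{592}{-609} = 1290 \cdot \frac{1}{967} + 592 \left(- \frac{1}{609}\right) = \frac{1290}{967} - \frac{592}{609} = \frac{213146}{588903} \approx 0.36194$)
$\left(571 + J\right) - 499 = \left(571 + \frac{213146}{588903}\right) - 499 = \frac{336476759}{588903} - 499 = \frac{42614162}{588903}$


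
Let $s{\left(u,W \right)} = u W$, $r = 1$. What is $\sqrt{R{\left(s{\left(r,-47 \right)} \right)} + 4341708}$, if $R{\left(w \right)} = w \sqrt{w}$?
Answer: $\sqrt{4341708 - 47 i \sqrt{47}} \approx 2083.7 - 0.077 i$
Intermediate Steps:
$s{\left(u,W \right)} = W u$
$R{\left(w \right)} = w^{\frac{3}{2}}$
$\sqrt{R{\left(s{\left(r,-47 \right)} \right)} + 4341708} = \sqrt{\left(\left(-47\right) 1\right)^{\frac{3}{2}} + 4341708} = \sqrt{\left(-47\right)^{\frac{3}{2}} + 4341708} = \sqrt{- 47 i \sqrt{47} + 4341708} = \sqrt{4341708 - 47 i \sqrt{47}}$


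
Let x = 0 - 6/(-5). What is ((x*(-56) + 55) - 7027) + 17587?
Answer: 52739/5 ≈ 10548.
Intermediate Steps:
x = 6/5 (x = 0 - 6*(-1)/5 = 0 - 3*(-⅖) = 0 + 6/5 = 6/5 ≈ 1.2000)
((x*(-56) + 55) - 7027) + 17587 = (((6/5)*(-56) + 55) - 7027) + 17587 = ((-336/5 + 55) - 7027) + 17587 = (-61/5 - 7027) + 17587 = -35196/5 + 17587 = 52739/5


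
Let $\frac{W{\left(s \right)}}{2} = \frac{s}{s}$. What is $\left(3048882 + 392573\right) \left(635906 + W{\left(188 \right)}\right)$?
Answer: $2188448766140$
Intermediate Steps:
$W{\left(s \right)} = 2$ ($W{\left(s \right)} = 2 \frac{s}{s} = 2 \cdot 1 = 2$)
$\left(3048882 + 392573\right) \left(635906 + W{\left(188 \right)}\right) = \left(3048882 + 392573\right) \left(635906 + 2\right) = 3441455 \cdot 635908 = 2188448766140$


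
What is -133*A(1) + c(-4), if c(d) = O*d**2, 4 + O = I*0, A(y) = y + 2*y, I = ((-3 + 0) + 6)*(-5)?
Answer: -463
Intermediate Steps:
I = -15 (I = (-3 + 6)*(-5) = 3*(-5) = -15)
A(y) = 3*y
O = -4 (O = -4 - 15*0 = -4 + 0 = -4)
c(d) = -4*d**2
-133*A(1) + c(-4) = -399 - 4*(-4)**2 = -133*3 - 4*16 = -399 - 64 = -463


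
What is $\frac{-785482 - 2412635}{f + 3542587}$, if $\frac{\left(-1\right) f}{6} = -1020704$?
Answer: $- \frac{3198117}{9666811} \approx -0.33083$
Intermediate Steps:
$f = 6124224$ ($f = \left(-6\right) \left(-1020704\right) = 6124224$)
$\frac{-785482 - 2412635}{f + 3542587} = \frac{-785482 - 2412635}{6124224 + 3542587} = - \frac{3198117}{9666811}$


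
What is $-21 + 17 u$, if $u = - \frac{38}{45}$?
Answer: $- \frac{1591}{45} \approx -35.356$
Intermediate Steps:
$u = - \frac{38}{45}$ ($u = \left(-38\right) \frac{1}{45} = - \frac{38}{45} \approx -0.84444$)
$-21 + 17 u = -21 + 17 \left(- \frac{38}{45}\right) = -21 - \frac{646}{45} = - \frac{1591}{45}$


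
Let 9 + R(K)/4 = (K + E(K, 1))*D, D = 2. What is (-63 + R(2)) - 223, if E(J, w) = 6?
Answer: -258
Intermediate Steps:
R(K) = 12 + 8*K (R(K) = -36 + 4*((K + 6)*2) = -36 + 4*((6 + K)*2) = -36 + 4*(12 + 2*K) = -36 + (48 + 8*K) = 12 + 8*K)
(-63 + R(2)) - 223 = (-63 + (12 + 8*2)) - 223 = (-63 + (12 + 16)) - 223 = (-63 + 28) - 223 = -35 - 223 = -258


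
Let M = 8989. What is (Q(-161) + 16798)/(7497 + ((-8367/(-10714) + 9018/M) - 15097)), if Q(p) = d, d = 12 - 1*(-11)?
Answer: -1619999323866/731770079785 ≈ -2.2138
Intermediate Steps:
d = 23 (d = 12 + 11 = 23)
Q(p) = 23
(Q(-161) + 16798)/(7497 + ((-8367/(-10714) + 9018/M) - 15097)) = (23 + 16798)/(7497 + ((-8367/(-10714) + 9018/8989) - 15097)) = 16821/(7497 + ((-8367*(-1/10714) + 9018*(1/8989)) - 15097)) = 16821/(7497 + ((8367/10714 + 9018/8989) - 15097)) = 16821/(7497 + (171829815/96308146 - 15097)) = 16821/(7497 - 1453792250347/96308146) = 16821/(-731770079785/96308146) = 16821*(-96308146/731770079785) = -1619999323866/731770079785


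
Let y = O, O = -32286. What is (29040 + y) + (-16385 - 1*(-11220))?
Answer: -8411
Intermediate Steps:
y = -32286
(29040 + y) + (-16385 - 1*(-11220)) = (29040 - 32286) + (-16385 - 1*(-11220)) = -3246 + (-16385 + 11220) = -3246 - 5165 = -8411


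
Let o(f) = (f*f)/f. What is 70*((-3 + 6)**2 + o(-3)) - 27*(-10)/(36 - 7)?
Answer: 12450/29 ≈ 429.31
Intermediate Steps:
o(f) = f (o(f) = f**2/f = f)
70*((-3 + 6)**2 + o(-3)) - 27*(-10)/(36 - 7) = 70*((-3 + 6)**2 - 3) - 27*(-10)/(36 - 7) = 70*(3**2 - 3) - (-270)/29 = 70*(9 - 3) - (-270)/29 = 70*6 - 1*(-270/29) = 420 + 270/29 = 12450/29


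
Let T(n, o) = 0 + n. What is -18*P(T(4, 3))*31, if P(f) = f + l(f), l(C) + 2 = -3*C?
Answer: 5580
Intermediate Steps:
l(C) = -2 - 3*C
T(n, o) = n
P(f) = -2 - 2*f (P(f) = f + (-2 - 3*f) = -2 - 2*f)
-18*P(T(4, 3))*31 = -18*(-2 - 2*4)*31 = -18*(-2 - 8)*31 = -18*(-10)*31 = 180*31 = 5580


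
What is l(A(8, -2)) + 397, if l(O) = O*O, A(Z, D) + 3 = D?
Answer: 422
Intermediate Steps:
A(Z, D) = -3 + D
l(O) = O²
l(A(8, -2)) + 397 = (-3 - 2)² + 397 = (-5)² + 397 = 25 + 397 = 422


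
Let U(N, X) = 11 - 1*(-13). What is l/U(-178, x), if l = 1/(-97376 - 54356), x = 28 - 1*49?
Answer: -1/3641568 ≈ -2.7461e-7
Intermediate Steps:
x = -21 (x = 28 - 49 = -21)
l = -1/151732 (l = 1/(-151732) = -1/151732 ≈ -6.5906e-6)
U(N, X) = 24 (U(N, X) = 11 + 13 = 24)
l/U(-178, x) = -1/151732/24 = -1/151732*1/24 = -1/3641568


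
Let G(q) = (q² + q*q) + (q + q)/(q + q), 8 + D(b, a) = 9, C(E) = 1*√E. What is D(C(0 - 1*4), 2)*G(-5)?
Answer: 51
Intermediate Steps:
C(E) = √E
D(b, a) = 1 (D(b, a) = -8 + 9 = 1)
G(q) = 1 + 2*q² (G(q) = (q² + q²) + (2*q)/((2*q)) = 2*q² + (2*q)*(1/(2*q)) = 2*q² + 1 = 1 + 2*q²)
D(C(0 - 1*4), 2)*G(-5) = 1*(1 + 2*(-5)²) = 1*(1 + 2*25) = 1*(1 + 50) = 1*51 = 51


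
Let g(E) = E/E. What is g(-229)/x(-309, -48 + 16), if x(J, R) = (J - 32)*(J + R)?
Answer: 1/116281 ≈ 8.5999e-6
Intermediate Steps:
g(E) = 1
x(J, R) = (-32 + J)*(J + R)
g(-229)/x(-309, -48 + 16) = 1/((-309)² - 32*(-309) - 32*(-48 + 16) - 309*(-48 + 16)) = 1/(95481 + 9888 - 32*(-32) - 309*(-32)) = 1/(95481 + 9888 + 1024 + 9888) = 1/116281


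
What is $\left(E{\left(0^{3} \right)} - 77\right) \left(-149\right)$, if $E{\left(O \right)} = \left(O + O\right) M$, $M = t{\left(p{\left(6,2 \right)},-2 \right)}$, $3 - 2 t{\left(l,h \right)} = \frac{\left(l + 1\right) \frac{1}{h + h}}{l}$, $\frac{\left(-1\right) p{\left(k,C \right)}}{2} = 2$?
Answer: $11473$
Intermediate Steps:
$p{\left(k,C \right)} = -4$ ($p{\left(k,C \right)} = \left(-2\right) 2 = -4$)
$t{\left(l,h \right)} = \frac{3}{2} - \frac{1 + l}{4 h l}$ ($t{\left(l,h \right)} = \frac{3}{2} - \frac{\frac{l + 1}{h + h} \frac{1}{l}}{2} = \frac{3}{2} - \frac{\frac{1 + l}{2 h} \frac{1}{l}}{2} = \frac{3}{2} - \frac{\frac{1}{2} \frac{1}{h} \frac{1}{l} \left(1 + l\right)}{2} = \frac{3}{2} - \frac{1 + l}{4 h l}$)
$M = \frac{51}{32}$ ($M = \frac{-1 - -4 + 6 \left(-2\right) \left(-4\right)}{4 \left(-2\right) \left(-4\right)} = \frac{1}{4} \left(- \frac{1}{2}\right) \left(- \frac{1}{4}\right) \left(-1 + 4 + 48\right) = \frac{1}{4} \left(- \frac{1}{2}\right) \left(- \frac{1}{4}\right) 51 = \frac{51}{32} \approx 1.5938$)
$E{\left(O \right)} = \frac{51 O}{16}$ ($E{\left(O \right)} = \left(O + O\right) \frac{51}{32} = 2 O \frac{51}{32} = \frac{51 O}{16}$)
$\left(E{\left(0^{3} \right)} - 77\right) \left(-149\right) = \left(\frac{51 \cdot 0^{3}}{16} - 77\right) \left(-149\right) = \left(\frac{51}{16} \cdot 0 - 77\right) \left(-149\right) = \left(0 - 77\right) \left(-149\right) = \left(-77\right) \left(-149\right) = 11473$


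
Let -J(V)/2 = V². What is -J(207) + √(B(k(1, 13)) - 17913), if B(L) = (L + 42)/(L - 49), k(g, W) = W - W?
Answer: 85698 + 3*I*√97531/7 ≈ 85698.0 + 133.84*I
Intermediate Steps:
J(V) = -2*V²
k(g, W) = 0
B(L) = (42 + L)/(-49 + L)
-J(207) + √(B(k(1, 13)) - 17913) = -(-2)*207² + √((42 + 0)/(-49 + 0) - 17913) = -(-2)*42849 + √(42/(-49) - 17913) = -1*(-85698) + √(-1/49*42 - 17913) = 85698 + √(-6/7 - 17913) = 85698 + √(-125397/7) = 85698 + 3*I*√97531/7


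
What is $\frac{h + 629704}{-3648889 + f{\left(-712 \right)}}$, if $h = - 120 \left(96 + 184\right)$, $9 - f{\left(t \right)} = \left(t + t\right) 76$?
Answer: $- \frac{74513}{442582} \approx -0.16836$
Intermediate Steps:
$f{\left(t \right)} = 9 - 152 t$ ($f{\left(t \right)} = 9 - \left(t + t\right) 76 = 9 - 2 t 76 = 9 - 152 t$)
$h = -33600$ ($h = \left(-120\right) 280 = -33600$)
$\frac{h + 629704}{-3648889 + f{\left(-712 \right)}} = \frac{-33600 + 629704}{-3648889 + \left(9 - -108224\right)} = \frac{596104}{-3648889 + \left(9 + 108224\right)} = \frac{596104}{-3648889 + 108233} = \frac{596104}{-3540656} = 596104 \left(- \frac{1}{3540656}\right) = - \frac{74513}{442582}$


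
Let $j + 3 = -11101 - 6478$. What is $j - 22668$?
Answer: $-40250$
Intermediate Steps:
$j = -17582$ ($j = -3 - 17579 = -17582$)
$j - 22668 = -17582 - 22668 = -40250$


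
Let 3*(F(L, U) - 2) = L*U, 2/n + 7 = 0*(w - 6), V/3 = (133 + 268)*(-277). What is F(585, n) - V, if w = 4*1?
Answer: 2332241/7 ≈ 3.3318e+5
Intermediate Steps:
w = 4
V = -333231 (V = 3*((133 + 268)*(-277)) = 3*(401*(-277)) = 3*(-111077) = -333231)
n = -2/7 (n = 2/(-7 + 0*(4 - 6)) = 2/(-7 + 0*(-2)) = 2/(-7 + 0) = 2/(-7) = 2*(-1/7) = -2/7 ≈ -0.28571)
F(L, U) = 2 + L*U/3 (F(L, U) = 2 + (L*U)/3 = 2 + L*U/3)
F(585, n) - V = (2 + (1/3)*585*(-2/7)) - 1*(-333231) = (2 - 390/7) + 333231 = -376/7 + 333231 = 2332241/7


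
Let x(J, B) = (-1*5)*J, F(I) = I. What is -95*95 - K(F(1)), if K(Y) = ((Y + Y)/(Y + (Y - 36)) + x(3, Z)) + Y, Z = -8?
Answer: -153186/17 ≈ -9010.9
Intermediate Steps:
x(J, B) = -5*J
K(Y) = -15 + Y + 2*Y/(-36 + 2*Y) (K(Y) = ((Y + Y)/(Y + (Y - 36)) - 5*3) + Y = ((2*Y)/(Y + (-36 + Y)) - 15) + Y = ((2*Y)/(-36 + 2*Y) - 15) + Y = (2*Y/(-36 + 2*Y) - 15) + Y = (-15 + 2*Y/(-36 + 2*Y)) + Y = -15 + Y + 2*Y/(-36 + 2*Y))
-95*95 - K(F(1)) = -95*95 - (270 + 1² - 32*1)/(-18 + 1) = -9025 - (270 + 1 - 32)/(-17) = -9025 - (-1)*239/17 = -9025 - 1*(-239/17) = -9025 + 239/17 = -153186/17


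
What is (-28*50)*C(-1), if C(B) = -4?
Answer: 5600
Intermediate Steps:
(-28*50)*C(-1) = -28*50*(-4) = -1400*(-4) = 5600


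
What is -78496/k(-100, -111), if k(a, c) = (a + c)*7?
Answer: 78496/1477 ≈ 53.146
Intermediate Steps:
k(a, c) = 7*a + 7*c
-78496/k(-100, -111) = -78496/(7*(-100) + 7*(-111)) = -78496/(-700 - 777) = -78496/(-1477) = -78496*(-1/1477) = 78496/1477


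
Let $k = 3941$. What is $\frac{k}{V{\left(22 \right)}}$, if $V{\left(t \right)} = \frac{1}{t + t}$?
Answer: $173404$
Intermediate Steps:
$V{\left(t \right)} = \frac{1}{2 t}$
$\frac{k}{V{\left(22 \right)}} = \frac{3941}{\frac{1}{2} \cdot \frac{1}{22}} = 3941 \frac{1}{\frac{1}{44}} = 3941 \cdot 44 = 173404$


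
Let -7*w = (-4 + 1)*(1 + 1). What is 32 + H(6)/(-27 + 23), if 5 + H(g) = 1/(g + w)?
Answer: 6377/192 ≈ 33.214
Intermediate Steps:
w = 6/7 (w = -(-4 + 1)*(1 + 1)/7 = -(-3)*2/7 = -1/7*(-6) = 6/7 ≈ 0.85714)
H(g) = -5 + 1/(6/7 + g) (H(g) = -5 + 1/(g + 6/7) = -5 + 1/(6/7 + g))
32 + H(6)/(-27 + 23) = 32 + ((-23 - 35*6)/(6 + 7*6))/(-27 + 23) = 32 + ((-23 - 210)/(6 + 42))/(-4) = 32 + (-233/48)*(-1/4) = 32 + ((1/48)*(-233))*(-1/4) = 32 - 233/48*(-1/4) = 32 + 233/192 = 6377/192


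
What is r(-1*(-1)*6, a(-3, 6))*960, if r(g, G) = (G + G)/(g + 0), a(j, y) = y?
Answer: 1920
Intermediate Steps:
r(g, G) = 2*G/g (r(g, G) = (2*G)/g = 2*G/g)
r(-1*(-1)*6, a(-3, 6))*960 = (2*6/(-1*(-1)*6))*960 = (2*6/(1*6))*960 = (2*6/6)*960 = (2*6*(1/6))*960 = 2*960 = 1920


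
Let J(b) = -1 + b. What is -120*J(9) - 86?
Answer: -1046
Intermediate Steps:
-120*J(9) - 86 = -120*(-1 + 9) - 86 = -120*8 - 86 = -960 - 86 = -1046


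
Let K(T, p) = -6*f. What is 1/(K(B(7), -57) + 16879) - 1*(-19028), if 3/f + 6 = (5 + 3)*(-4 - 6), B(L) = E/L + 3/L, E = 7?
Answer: 13810636611/725806 ≈ 19028.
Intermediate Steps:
B(L) = 10/L (B(L) = 7/L + 3/L = 10/L)
f = -3/86 (f = 3/(-6 + (5 + 3)*(-4 - 6)) = 3/(-6 + 8*(-10)) = 3/(-6 - 80) = 3/(-86) = 3*(-1/86) = -3/86 ≈ -0.034884)
K(T, p) = 9/43 (K(T, p) = -6*(-3/86) = 9/43)
1/(K(B(7), -57) + 16879) - 1*(-19028) = 1/(9/43 + 16879) - 1*(-19028) = 1/(725806/43) + 19028 = 43/725806 + 19028 = 13810636611/725806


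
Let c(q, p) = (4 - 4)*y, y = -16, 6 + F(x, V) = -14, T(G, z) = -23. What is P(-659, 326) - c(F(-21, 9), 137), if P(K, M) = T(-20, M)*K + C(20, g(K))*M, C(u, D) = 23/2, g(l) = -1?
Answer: 18906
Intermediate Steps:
F(x, V) = -20 (F(x, V) = -6 - 14 = -20)
C(u, D) = 23/2 (C(u, D) = 23*(1/2) = 23/2)
c(q, p) = 0 (c(q, p) = (4 - 4)*(-16) = 0*(-16) = 0)
P(K, M) = -23*K + 23*M/2
P(-659, 326) - c(F(-21, 9), 137) = (-23*(-659) + (23/2)*326) - 1*0 = (15157 + 3749) + 0 = 18906 + 0 = 18906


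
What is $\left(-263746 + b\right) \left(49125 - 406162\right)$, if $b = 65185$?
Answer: $70893623757$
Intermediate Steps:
$\left(-263746 + b\right) \left(49125 - 406162\right) = \left(-263746 + 65185\right) \left(49125 - 406162\right) = \left(-198561\right) \left(-357037\right) = 70893623757$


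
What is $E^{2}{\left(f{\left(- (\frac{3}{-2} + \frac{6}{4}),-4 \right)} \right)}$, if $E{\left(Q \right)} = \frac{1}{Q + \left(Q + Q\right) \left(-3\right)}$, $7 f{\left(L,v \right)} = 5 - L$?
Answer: $\frac{49}{625} \approx 0.0784$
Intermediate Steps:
$f{\left(L,v \right)} = \frac{5}{7} - \frac{L}{7}$ ($f{\left(L,v \right)} = \frac{5 - L}{7} = \frac{5}{7} - \frac{L}{7}$)
$E{\left(Q \right)} = - \frac{1}{5 Q}$ ($E{\left(Q \right)} = \frac{1}{Q + 2 Q \left(-3\right)} = \frac{1}{Q - 6 Q} = \frac{1}{\left(-5\right) Q} = - \frac{1}{5 Q}$)
$E^{2}{\left(f{\left(- (\frac{3}{-2} + \frac{6}{4}),-4 \right)} \right)} = \left(- \frac{1}{5 \left(\frac{5}{7} - \frac{\left(-1\right) \left(\frac{3}{-2} + \frac{6}{4}\right)}{7}\right)}\right)^{2} = \left(- \frac{1}{5 \left(\frac{5}{7} - \frac{\left(-1\right) \left(3 \left(- \frac{1}{2}\right) + 6 \cdot \frac{1}{4}\right)}{7}\right)}\right)^{2} = \left(- \frac{1}{5 \left(\frac{5}{7} - \frac{\left(-1\right) \left(- \frac{3}{2} + \frac{3}{2}\right)}{7}\right)}\right)^{2} = \left(- \frac{1}{5 \left(\frac{5}{7} - \frac{\left(-1\right) 0}{7}\right)}\right)^{2} = \left(- \frac{1}{5 \left(\frac{5}{7} - 0\right)}\right)^{2} = \left(- \frac{1}{5 \left(\frac{5}{7} + 0\right)}\right)^{2} = \left(- \frac{1}{5 \cdot \frac{5}{7}}\right)^{2} = \left(\left(- \frac{1}{5}\right) \frac{7}{5}\right)^{2} = \left(- \frac{7}{25}\right)^{2} = \frac{49}{625}$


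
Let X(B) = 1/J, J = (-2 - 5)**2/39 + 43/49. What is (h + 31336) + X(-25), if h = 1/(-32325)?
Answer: 4130815592597/131821350 ≈ 31336.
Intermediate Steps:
h = -1/32325 ≈ -3.0936e-5
J = 4078/1911 (J = (-7)**2*(1/39) + 43*(1/49) = 49*(1/39) + 43/49 = 49/39 + 43/49 = 4078/1911 ≈ 2.1340)
X(B) = 1911/4078 (X(B) = 1/(4078/1911) = 1911/4078)
(h + 31336) + X(-25) = (-1/32325 + 31336) + 1911/4078 = 1012936199/32325 + 1911/4078 = 4130815592597/131821350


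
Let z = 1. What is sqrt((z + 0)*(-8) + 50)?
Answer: sqrt(42) ≈ 6.4807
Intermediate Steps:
sqrt((z + 0)*(-8) + 50) = sqrt((1 + 0)*(-8) + 50) = sqrt(1*(-8) + 50) = sqrt(-8 + 50) = sqrt(42)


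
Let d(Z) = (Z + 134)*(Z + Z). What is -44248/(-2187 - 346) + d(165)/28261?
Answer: 1500423838/71585113 ≈ 20.960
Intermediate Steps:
d(Z) = 2*Z*(134 + Z) (d(Z) = (134 + Z)*(2*Z) = 2*Z*(134 + Z))
-44248/(-2187 - 346) + d(165)/28261 = -44248/(-2187 - 346) + (2*165*(134 + 165))/28261 = -44248/(-2533) + (2*165*299)*(1/28261) = -44248*(-1/2533) + 98670*(1/28261) = 44248/2533 + 98670/28261 = 1500423838/71585113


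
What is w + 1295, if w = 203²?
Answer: 42504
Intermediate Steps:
w = 41209
w + 1295 = 41209 + 1295 = 42504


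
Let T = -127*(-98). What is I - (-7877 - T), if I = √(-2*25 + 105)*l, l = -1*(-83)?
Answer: 20323 + 83*√55 ≈ 20939.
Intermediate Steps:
T = 12446
l = 83
I = 83*√55 (I = √(-2*25 + 105)*83 = √(-50 + 105)*83 = √55*83 = 83*√55 ≈ 615.54)
I - (-7877 - T) = 83*√55 - (-7877 - 1*12446) = 83*√55 - (-7877 - 12446) = 83*√55 - 1*(-20323) = 83*√55 + 20323 = 20323 + 83*√55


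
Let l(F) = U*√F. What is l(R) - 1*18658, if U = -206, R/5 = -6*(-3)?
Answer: -18658 - 618*√10 ≈ -20612.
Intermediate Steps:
R = 90 (R = 5*(-6*(-3)) = 5*18 = 90)
l(F) = -206*√F
l(R) - 1*18658 = -618*√10 - 1*18658 = -618*√10 - 18658 = -18658 - 618*√10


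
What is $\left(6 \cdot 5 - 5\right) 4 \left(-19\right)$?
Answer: $-1900$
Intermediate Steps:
$\left(6 \cdot 5 - 5\right) 4 \left(-19\right) = \left(30 - 5\right) 4 \left(-19\right) = 25 \cdot 4 \left(-19\right) = 100 \left(-19\right) = -1900$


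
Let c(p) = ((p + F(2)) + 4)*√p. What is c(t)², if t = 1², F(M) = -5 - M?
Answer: 4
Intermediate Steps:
t = 1
c(p) = √p*(-3 + p) (c(p) = ((p + (-5 - 1*2)) + 4)*√p = ((p + (-5 - 2)) + 4)*√p = ((p - 7) + 4)*√p = ((-7 + p) + 4)*√p = (-3 + p)*√p = √p*(-3 + p))
c(t)² = (√1*(-3 + 1))² = (1*(-2))² = (-2)² = 4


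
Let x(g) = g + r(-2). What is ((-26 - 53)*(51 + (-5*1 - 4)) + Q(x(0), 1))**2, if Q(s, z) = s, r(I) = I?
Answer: 11022400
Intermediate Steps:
x(g) = -2 + g (x(g) = g - 2 = -2 + g)
((-26 - 53)*(51 + (-5*1 - 4)) + Q(x(0), 1))**2 = ((-26 - 53)*(51 + (-5*1 - 4)) + (-2 + 0))**2 = (-79*(51 + (-5 - 4)) - 2)**2 = (-79*(51 - 9) - 2)**2 = (-79*42 - 2)**2 = (-3318 - 2)**2 = (-3320)**2 = 11022400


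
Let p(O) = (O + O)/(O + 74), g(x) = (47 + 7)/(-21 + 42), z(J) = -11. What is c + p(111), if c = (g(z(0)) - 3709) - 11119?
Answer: -518848/35 ≈ -14824.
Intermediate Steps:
g(x) = 18/7 (g(x) = 54/21 = 54*(1/21) = 18/7)
p(O) = 2*O/(74 + O) (p(O) = (2*O)/(74 + O) = 2*O/(74 + O))
c = -103778/7 (c = (18/7 - 3709) - 11119 = -25945/7 - 11119 = -103778/7 ≈ -14825.)
c + p(111) = -103778/7 + 2*111/(74 + 111) = -103778/7 + 2*111/185 = -103778/7 + 2*111*(1/185) = -103778/7 + 6/5 = -518848/35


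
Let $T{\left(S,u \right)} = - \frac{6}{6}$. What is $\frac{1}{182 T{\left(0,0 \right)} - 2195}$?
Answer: $- \frac{1}{2377} \approx -0.0004207$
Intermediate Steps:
$T{\left(S,u \right)} = -1$ ($T{\left(S,u \right)} = \left(-6\right) \frac{1}{6} = -1$)
$\frac{1}{182 T{\left(0,0 \right)} - 2195} = \frac{1}{182 \left(-1\right) - 2195} = \frac{1}{-182 - 2195} = \frac{1}{-2377} = - \frac{1}{2377}$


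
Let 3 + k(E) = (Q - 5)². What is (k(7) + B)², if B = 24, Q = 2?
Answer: 900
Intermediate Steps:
k(E) = 6 (k(E) = -3 + (2 - 5)² = -3 + (-3)² = -3 + 9 = 6)
(k(7) + B)² = (6 + 24)² = 30² = 900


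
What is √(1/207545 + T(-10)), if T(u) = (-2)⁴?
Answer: 3*√76577671105/207545 ≈ 4.0000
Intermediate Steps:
T(u) = 16
√(1/207545 + T(-10)) = √(1/207545 + 16) = √(3320721/207545) = 3*√76577671105/207545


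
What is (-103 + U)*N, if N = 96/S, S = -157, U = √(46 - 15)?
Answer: 9888/157 - 96*√31/157 ≈ 59.576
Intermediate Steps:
U = √31 ≈ 5.5678
N = -96/157 (N = 96/(-157) = 96*(-1/157) = -96/157 ≈ -0.61146)
(-103 + U)*N = (-103 + √31)*(-96/157) = 9888/157 - 96*√31/157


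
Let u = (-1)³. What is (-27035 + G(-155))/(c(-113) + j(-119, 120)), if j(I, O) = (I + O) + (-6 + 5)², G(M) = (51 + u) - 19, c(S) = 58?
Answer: -6751/15 ≈ -450.07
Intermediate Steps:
u = -1
G(M) = 31 (G(M) = (51 - 1) - 19 = 50 - 19 = 31)
j(I, O) = 1 + I + O (j(I, O) = (I + O) + (-1)² = (I + O) + 1 = 1 + I + O)
(-27035 + G(-155))/(c(-113) + j(-119, 120)) = (-27035 + 31)/(58 + (1 - 119 + 120)) = -27004/(58 + 2) = -27004/60 = -27004*1/60 = -6751/15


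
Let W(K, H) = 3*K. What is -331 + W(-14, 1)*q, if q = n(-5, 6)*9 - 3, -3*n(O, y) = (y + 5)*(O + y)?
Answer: 1181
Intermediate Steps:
n(O, y) = -(5 + y)*(O + y)/3 (n(O, y) = -(y + 5)*(O + y)/3 = -(5 + y)*(O + y)/3)
q = -36 (q = (-5/3*(-5) - 5/3*6 - ⅓*6² - ⅓*(-5)*6)*9 - 3 = (25/3 - 10 - ⅓*36 + 10)*9 - 3 = (25/3 - 10 - 12 + 10)*9 - 3 = -11/3*9 - 3 = -33 - 3 = -36)
-331 + W(-14, 1)*q = -331 + (3*(-14))*(-36) = -331 - 42*(-36) = -331 + 1512 = 1181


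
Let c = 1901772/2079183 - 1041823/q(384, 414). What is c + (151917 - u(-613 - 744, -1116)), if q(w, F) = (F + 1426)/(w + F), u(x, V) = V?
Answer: -190519818288957/637616120 ≈ -2.9880e+5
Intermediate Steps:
q(w, F) = (1426 + F)/(F + w)
c = -288096125980917/637616120 (c = 1901772/2079183 - 1041823*(414 + 384)/(1426 + 414) = 1901772*(1/2079183) - 1041823/(1840/798) = 633924/693061 - 1041823/((1/798)*1840) = 633924/693061 - 1041823/920/399 = 633924/693061 - 1041823*399/920 = 633924/693061 - 415687377/920 = -288096125980917/637616120 ≈ -4.5183e+5)
c + (151917 - u(-613 - 744, -1116)) = -288096125980917/637616120 + (151917 - 1*(-1116)) = -288096125980917/637616120 + (151917 + 1116) = -288096125980917/637616120 + 153033 = -190519818288957/637616120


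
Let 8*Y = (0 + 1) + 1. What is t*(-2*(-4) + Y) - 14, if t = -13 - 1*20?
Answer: -1145/4 ≈ -286.25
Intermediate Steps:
Y = ¼ (Y = ((0 + 1) + 1)/8 = (1 + 1)/8 = (⅛)*2 = ¼ ≈ 0.25000)
t = -33 (t = -13 - 20 = -33)
t*(-2*(-4) + Y) - 14 = -33*(-2*(-4) + ¼) - 14 = -33*(8 + ¼) - 14 = -33*33/4 - 14 = -1089/4 - 14 = -1145/4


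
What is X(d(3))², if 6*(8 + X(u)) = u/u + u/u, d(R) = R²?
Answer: 529/9 ≈ 58.778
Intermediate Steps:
X(u) = -23/3 (X(u) = -8 + (u/u + u/u)/6 = -8 + (1 + 1)/6 = -8 + (⅙)*2 = -8 + ⅓ = -23/3)
X(d(3))² = (-23/3)² = 529/9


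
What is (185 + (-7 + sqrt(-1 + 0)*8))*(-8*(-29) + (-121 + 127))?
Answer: 42364 + 1904*I ≈ 42364.0 + 1904.0*I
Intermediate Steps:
(185 + (-7 + sqrt(-1 + 0)*8))*(-8*(-29) + (-121 + 127)) = (185 + (-7 + sqrt(-1)*8))*(232 + 6) = (185 + (-7 + I*8))*238 = (185 + (-7 + 8*I))*238 = (178 + 8*I)*238 = 42364 + 1904*I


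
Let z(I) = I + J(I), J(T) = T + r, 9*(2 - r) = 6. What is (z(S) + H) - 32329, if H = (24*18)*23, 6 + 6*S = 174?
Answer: -67007/3 ≈ -22336.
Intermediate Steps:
S = 28 (S = -1 + (⅙)*174 = -1 + 29 = 28)
r = 4/3 (r = 2 - ⅑*6 = 2 - ⅔ = 4/3 ≈ 1.3333)
J(T) = 4/3 + T (J(T) = T + 4/3 = 4/3 + T)
H = 9936 (H = 432*23 = 9936)
z(I) = 4/3 + 2*I (z(I) = I + (4/3 + I) = 4/3 + 2*I)
(z(S) + H) - 32329 = ((4/3 + 2*28) + 9936) - 32329 = ((4/3 + 56) + 9936) - 32329 = (172/3 + 9936) - 32329 = 29980/3 - 32329 = -67007/3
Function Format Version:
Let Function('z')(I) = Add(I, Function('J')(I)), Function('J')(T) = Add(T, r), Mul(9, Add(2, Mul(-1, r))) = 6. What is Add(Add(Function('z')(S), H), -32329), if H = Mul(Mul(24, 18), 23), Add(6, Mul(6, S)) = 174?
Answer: Rational(-67007, 3) ≈ -22336.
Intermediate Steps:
S = 28 (S = Add(-1, Mul(Rational(1, 6), 174)) = Add(-1, 29) = 28)
r = Rational(4, 3) (r = Add(2, Mul(Rational(-1, 9), 6)) = Add(2, Rational(-2, 3)) = Rational(4, 3) ≈ 1.3333)
Function('J')(T) = Add(Rational(4, 3), T) (Function('J')(T) = Add(T, Rational(4, 3)) = Add(Rational(4, 3), T))
H = 9936 (H = Mul(432, 23) = 9936)
Function('z')(I) = Add(Rational(4, 3), Mul(2, I)) (Function('z')(I) = Add(I, Add(Rational(4, 3), I)) = Add(Rational(4, 3), Mul(2, I)))
Add(Add(Function('z')(S), H), -32329) = Add(Add(Add(Rational(4, 3), Mul(2, 28)), 9936), -32329) = Add(Add(Add(Rational(4, 3), 56), 9936), -32329) = Add(Add(Rational(172, 3), 9936), -32329) = Add(Rational(29980, 3), -32329) = Rational(-67007, 3)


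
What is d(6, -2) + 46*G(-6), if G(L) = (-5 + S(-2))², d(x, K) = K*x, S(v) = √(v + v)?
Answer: 954 - 920*I ≈ 954.0 - 920.0*I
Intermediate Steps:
S(v) = √2*√v (S(v) = √(2*v) = √2*√v)
G(L) = (-5 + 2*I)² (G(L) = (-5 + √2*√(-2))² = (-5 + √2*(I*√2))² = (-5 + 2*I)²)
d(6, -2) + 46*G(-6) = -2*6 + 46*(21 - 20*I) = -12 + (966 - 920*I) = 954 - 920*I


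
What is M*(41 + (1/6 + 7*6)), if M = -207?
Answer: -34431/2 ≈ -17216.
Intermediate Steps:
M*(41 + (1/6 + 7*6)) = -207*(41 + (1/6 + 7*6)) = -207*(41 + (⅙ + 42)) = -207*(41 + 253/6) = -207*499/6 = -34431/2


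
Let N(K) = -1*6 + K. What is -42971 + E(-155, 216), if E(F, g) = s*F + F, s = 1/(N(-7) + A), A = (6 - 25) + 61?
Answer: -1250809/29 ≈ -43131.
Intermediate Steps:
N(K) = -6 + K
A = 42 (A = -19 + 61 = 42)
s = 1/29 (s = 1/((-6 - 7) + 42) = 1/(-13 + 42) = 1/29 ≈ 0.034483)
E(F, g) = 30*F/29 (E(F, g) = F/29 + F = 30*F/29)
-42971 + E(-155, 216) = -42971 + (30/29)*(-155) = -42971 - 4650/29 = -1250809/29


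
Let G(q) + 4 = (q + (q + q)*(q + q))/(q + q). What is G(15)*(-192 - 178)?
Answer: -9805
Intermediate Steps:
G(q) = -4 + (q + 4*q²)/(2*q) (G(q) = -4 + (q + (q + q)*(q + q))/(q + q) = -4 + (q + (2*q)*(2*q))/((2*q)) = -4 + (q + 4*q²)*(1/(2*q)) = -4 + (q + 4*q²)/(2*q))
G(15)*(-192 - 178) = (-7/2 + 2*15)*(-192 - 178) = (-7/2 + 30)*(-370) = (53/2)*(-370) = -9805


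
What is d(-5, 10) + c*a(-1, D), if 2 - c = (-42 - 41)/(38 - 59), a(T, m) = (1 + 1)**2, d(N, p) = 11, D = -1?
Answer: 67/21 ≈ 3.1905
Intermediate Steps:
a(T, m) = 4 (a(T, m) = 2**2 = 4)
c = -41/21 (c = 2 - (-42 - 41)/(38 - 59) = 2 - (-83)/(-21) = 2 - (-83)*(-1)/21 = 2 - 1*83/21 = 2 - 83/21 = -41/21 ≈ -1.9524)
d(-5, 10) + c*a(-1, D) = 11 - 41/21*4 = 11 - 164/21 = 67/21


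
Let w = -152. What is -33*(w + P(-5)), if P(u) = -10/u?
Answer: 4950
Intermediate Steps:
-33*(w + P(-5)) = -33*(-152 - 10/(-5)) = -33*(-152 - 10*(-1/5)) = -33*(-152 + 2) = -33*(-150) = 4950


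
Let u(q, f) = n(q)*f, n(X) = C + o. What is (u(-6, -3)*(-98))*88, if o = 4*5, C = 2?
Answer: 569184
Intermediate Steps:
o = 20
n(X) = 22 (n(X) = 2 + 20 = 22)
u(q, f) = 22*f
(u(-6, -3)*(-98))*88 = ((22*(-3))*(-98))*88 = -66*(-98)*88 = 6468*88 = 569184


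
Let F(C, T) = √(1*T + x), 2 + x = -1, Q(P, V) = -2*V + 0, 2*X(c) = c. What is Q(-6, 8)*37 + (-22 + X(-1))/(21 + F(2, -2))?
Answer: (-1184*√5 + 24909*I)/(2*(√5 - 21*I)) ≈ -593.06 + 0.11281*I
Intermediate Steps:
X(c) = c/2
Q(P, V) = -2*V
x = -3 (x = -2 - 1 = -3)
F(C, T) = √(-3 + T) (F(C, T) = √(1*T - 3) = √(T - 3) = √(-3 + T))
Q(-6, 8)*37 + (-22 + X(-1))/(21 + F(2, -2)) = -2*8*37 + (-22 + (½)*(-1))/(21 + √(-3 - 2)) = -16*37 + (-22 - ½)/(21 + √(-5)) = -592 - 45/(2*(21 + I*√5))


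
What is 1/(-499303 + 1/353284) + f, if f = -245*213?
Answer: -9205212790799719/176395761051 ≈ -52185.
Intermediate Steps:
f = -52185
1/(-499303 + 1/353284) + f = 1/(-499303 + 1/353284) - 52185 = 1/(-176395761051/353284) - 52185 = -353284/176395761051 - 52185 = -9205212790799719/176395761051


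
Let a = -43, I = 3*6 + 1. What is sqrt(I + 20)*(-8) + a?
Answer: -43 - 8*sqrt(39) ≈ -92.960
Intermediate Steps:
I = 19 (I = 18 + 1 = 19)
sqrt(I + 20)*(-8) + a = sqrt(19 + 20)*(-8) - 43 = sqrt(39)*(-8) - 43 = -8*sqrt(39) - 43 = -43 - 8*sqrt(39)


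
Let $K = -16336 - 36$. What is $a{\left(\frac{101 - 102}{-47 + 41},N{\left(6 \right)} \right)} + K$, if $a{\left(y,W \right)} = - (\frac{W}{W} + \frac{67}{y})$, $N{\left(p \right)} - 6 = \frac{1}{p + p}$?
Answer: $-16775$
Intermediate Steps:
$N{\left(p \right)} = 6 + \frac{1}{2 p}$ ($N{\left(p \right)} = 6 + \frac{1}{p + p} = 6 + \frac{1}{2 p}$)
$K = -16372$ ($K = -16336 - 36 = -16372$)
$a{\left(y,W \right)} = -1 - \frac{67}{y}$ ($a{\left(y,W \right)} = - (1 + \frac{67}{y}) = -1 - \frac{67}{y}$)
$a{\left(\frac{101 - 102}{-47 + 41},N{\left(6 \right)} \right)} + K = \frac{-67 - \frac{101 - 102}{-47 + 41}}{\left(101 - 102\right) \frac{1}{-47 + 41}} - 16372 = \frac{-67 - - \frac{1}{-6}}{\left(-1\right) \frac{1}{-6}} - 16372 = \frac{-67 - \left(-1\right) \left(- \frac{1}{6}\right)}{\left(-1\right) \left(- \frac{1}{6}\right)} - 16372 = \frac{1}{\frac{1}{6}} \left(-67 - \frac{1}{6}\right) - 16372 = 6 \left(-67 - \frac{1}{6}\right) - 16372 = 6 \left(- \frac{403}{6}\right) - 16372 = -403 - 16372 = -16775$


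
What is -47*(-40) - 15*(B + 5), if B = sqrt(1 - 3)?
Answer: 1805 - 15*I*sqrt(2) ≈ 1805.0 - 21.213*I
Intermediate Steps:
B = I*sqrt(2) (B = sqrt(-2) = I*sqrt(2) ≈ 1.4142*I)
-47*(-40) - 15*(B + 5) = -47*(-40) - 15*(I*sqrt(2) + 5) = 1880 - 15*(5 + I*sqrt(2)) = 1880 - (75 + 15*I*sqrt(2)) = 1880 + (-75 - 15*I*sqrt(2)) = 1805 - 15*I*sqrt(2)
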